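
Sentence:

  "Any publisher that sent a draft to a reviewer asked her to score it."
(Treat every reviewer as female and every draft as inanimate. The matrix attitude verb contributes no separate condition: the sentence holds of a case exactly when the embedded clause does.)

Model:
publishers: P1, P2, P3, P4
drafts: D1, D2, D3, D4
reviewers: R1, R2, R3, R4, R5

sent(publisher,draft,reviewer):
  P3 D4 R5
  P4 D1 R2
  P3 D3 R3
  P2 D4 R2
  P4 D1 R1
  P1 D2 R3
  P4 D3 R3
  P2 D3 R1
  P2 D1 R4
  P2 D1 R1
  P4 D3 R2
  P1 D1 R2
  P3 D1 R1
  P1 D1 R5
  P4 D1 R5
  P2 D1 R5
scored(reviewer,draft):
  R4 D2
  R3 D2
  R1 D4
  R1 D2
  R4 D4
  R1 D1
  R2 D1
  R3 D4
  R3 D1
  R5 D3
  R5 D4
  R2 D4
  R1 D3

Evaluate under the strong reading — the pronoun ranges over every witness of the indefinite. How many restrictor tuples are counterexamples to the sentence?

7

"her" takes "a reviewer" as antecedent and "it" takes "a draft"; both are donkey pronouns co-varying with the restrictor.
Strong reading: for every (p,d,r) with sent(p,d,r), scored(r,d).
Restrictor triples: (P1,D1,R2)→scored(R2,D1) ✓  (P1,D1,R5)→scored(R5,D1) ✗  (P1,D2,R3)→scored(R3,D2) ✓  (P2,D1,R1)→scored(R1,D1) ✓  (P2,D1,R4)→scored(R4,D1) ✗  (P2,D1,R5)→scored(R5,D1) ✗  (P2,D3,R1)→scored(R1,D3) ✓  (P2,D4,R2)→scored(R2,D4) ✓  (P3,D1,R1)→scored(R1,D1) ✓  (P3,D3,R3)→scored(R3,D3) ✗  (P3,D4,R5)→scored(R5,D4) ✓  (P4,D1,R1)→scored(R1,D1) ✓  (P4,D1,R2)→scored(R2,D1) ✓  (P4,D1,R5)→scored(R5,D1) ✗  (P4,D3,R2)→scored(R2,D3) ✗  (P4,D3,R3)→scored(R3,D3) ✗
Counterexamples (restrictor triples failing the scope): 7.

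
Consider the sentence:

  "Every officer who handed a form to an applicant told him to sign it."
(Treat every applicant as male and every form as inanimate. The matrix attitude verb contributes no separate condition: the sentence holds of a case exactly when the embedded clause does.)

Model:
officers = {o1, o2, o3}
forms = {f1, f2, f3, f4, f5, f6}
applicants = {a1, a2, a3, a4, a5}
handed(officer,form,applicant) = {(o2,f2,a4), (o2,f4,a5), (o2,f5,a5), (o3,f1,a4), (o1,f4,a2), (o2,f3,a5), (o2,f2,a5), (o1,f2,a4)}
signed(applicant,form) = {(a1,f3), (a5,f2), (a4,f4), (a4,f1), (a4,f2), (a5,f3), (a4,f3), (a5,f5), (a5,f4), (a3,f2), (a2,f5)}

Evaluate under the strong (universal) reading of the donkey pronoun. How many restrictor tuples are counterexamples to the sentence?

"him" takes "an applicant" as antecedent and "it" takes "a form"; both are donkey pronouns co-varying with the restrictor.
Strong reading: for every (o,f,a) with handed(o,f,a), signed(a,f).
Restrictor triples: (o1,f2,a4)→signed(a4,f2) ✓  (o1,f4,a2)→signed(a2,f4) ✗  (o2,f2,a4)→signed(a4,f2) ✓  (o2,f2,a5)→signed(a5,f2) ✓  (o2,f3,a5)→signed(a5,f3) ✓  (o2,f4,a5)→signed(a5,f4) ✓  (o2,f5,a5)→signed(a5,f5) ✓  (o3,f1,a4)→signed(a4,f1) ✓
Counterexamples (restrictor triples failing the scope): 1.

1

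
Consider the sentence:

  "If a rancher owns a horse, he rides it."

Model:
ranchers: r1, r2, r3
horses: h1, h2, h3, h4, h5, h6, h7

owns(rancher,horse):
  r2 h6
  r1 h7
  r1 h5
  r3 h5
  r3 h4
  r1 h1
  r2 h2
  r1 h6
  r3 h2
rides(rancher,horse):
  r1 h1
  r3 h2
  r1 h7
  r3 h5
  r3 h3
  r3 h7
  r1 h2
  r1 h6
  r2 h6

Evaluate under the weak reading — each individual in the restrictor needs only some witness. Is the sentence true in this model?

"it" takes "a horse" as antecedent — a donkey pronoun bound across the clause boundary.
Weak reading: every rancher r with some owns-horse has at least one owns-horse h such that rides(r,h).
Per rancher: r1:✓  r2:✓  r3:✓
Every rancher in the restrictor has a witness.

True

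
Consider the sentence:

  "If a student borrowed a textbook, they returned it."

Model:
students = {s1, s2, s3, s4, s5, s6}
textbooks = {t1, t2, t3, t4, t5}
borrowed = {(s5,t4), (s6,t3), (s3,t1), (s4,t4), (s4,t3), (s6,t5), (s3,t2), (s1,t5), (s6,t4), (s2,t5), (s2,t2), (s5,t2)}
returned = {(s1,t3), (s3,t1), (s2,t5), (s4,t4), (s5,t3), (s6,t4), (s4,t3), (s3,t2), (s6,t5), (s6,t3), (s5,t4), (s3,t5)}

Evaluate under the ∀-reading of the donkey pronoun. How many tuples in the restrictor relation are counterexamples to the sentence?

3

"it" takes "a textbook" as antecedent — a donkey pronoun bound across the clause boundary.
Strong reading: for every (s,t) with borrowed(s,t), returned(s,t).
Restrictor pairs: (s1,t5) ✗  (s2,t2) ✗  (s2,t5) ✓  (s3,t1) ✓  (s3,t2) ✓  (s4,t3) ✓  (s4,t4) ✓  (s5,t2) ✗  (s5,t4) ✓  (s6,t3) ✓  (s6,t4) ✓  (s6,t5) ✓
Counterexamples (restrictor pairs failing the scope): 3.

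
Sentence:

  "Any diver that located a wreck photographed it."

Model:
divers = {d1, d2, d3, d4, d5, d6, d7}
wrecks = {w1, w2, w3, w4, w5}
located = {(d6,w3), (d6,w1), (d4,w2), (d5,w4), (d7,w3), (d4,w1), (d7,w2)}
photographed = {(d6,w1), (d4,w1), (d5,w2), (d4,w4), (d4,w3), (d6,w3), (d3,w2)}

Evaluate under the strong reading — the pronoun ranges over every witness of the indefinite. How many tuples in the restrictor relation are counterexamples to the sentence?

4

"it" takes "a wreck" as antecedent — a donkey pronoun bound across the clause boundary.
Strong reading: for every (d,w) with located(d,w), photographed(d,w).
Restrictor pairs: (d4,w1) ✓  (d4,w2) ✗  (d5,w4) ✗  (d6,w1) ✓  (d6,w3) ✓  (d7,w2) ✗  (d7,w3) ✗
Counterexamples (restrictor pairs failing the scope): 4.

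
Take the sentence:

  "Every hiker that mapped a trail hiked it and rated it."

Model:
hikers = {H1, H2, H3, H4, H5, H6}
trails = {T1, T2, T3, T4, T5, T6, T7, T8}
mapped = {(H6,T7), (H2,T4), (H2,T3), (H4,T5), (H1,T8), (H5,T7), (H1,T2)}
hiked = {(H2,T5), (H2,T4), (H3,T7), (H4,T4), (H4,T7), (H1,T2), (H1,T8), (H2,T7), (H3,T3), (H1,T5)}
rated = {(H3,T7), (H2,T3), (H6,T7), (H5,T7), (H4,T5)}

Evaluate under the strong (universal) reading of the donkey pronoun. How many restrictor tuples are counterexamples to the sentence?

"it" takes "a trail" as antecedent — a donkey pronoun bound across the clause boundary.
Strong reading: for every (h,t) with mapped(h,t), hiked(h,t) ∧ rated(h,t).
Restrictor pairs: (H1,T2) ✗  (H1,T8) ✗  (H2,T3) ✗  (H2,T4) ✗  (H4,T5) ✗  (H5,T7) ✗  (H6,T7) ✗
Counterexamples (restrictor pairs failing the scope): 7.

7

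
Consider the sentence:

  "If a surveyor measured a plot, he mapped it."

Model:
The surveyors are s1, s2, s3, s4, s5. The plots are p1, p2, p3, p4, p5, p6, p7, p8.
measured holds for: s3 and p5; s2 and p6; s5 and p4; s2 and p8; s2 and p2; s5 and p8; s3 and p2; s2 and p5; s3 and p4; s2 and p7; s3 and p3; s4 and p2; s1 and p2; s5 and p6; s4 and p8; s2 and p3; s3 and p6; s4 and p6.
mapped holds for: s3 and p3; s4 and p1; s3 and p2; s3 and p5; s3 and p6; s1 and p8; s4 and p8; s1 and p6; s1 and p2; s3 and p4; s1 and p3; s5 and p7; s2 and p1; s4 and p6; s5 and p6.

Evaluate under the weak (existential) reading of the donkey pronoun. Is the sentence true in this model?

"it" takes "a plot" as antecedent — a donkey pronoun bound across the clause boundary.
Weak reading: every surveyor s with some measured-plot has at least one measured-plot p such that mapped(s,p).
Per surveyor: s1:✓  s2:✗  s3:✓  s4:✓  s5:✓
s2 has no witness among its measured-plots.

False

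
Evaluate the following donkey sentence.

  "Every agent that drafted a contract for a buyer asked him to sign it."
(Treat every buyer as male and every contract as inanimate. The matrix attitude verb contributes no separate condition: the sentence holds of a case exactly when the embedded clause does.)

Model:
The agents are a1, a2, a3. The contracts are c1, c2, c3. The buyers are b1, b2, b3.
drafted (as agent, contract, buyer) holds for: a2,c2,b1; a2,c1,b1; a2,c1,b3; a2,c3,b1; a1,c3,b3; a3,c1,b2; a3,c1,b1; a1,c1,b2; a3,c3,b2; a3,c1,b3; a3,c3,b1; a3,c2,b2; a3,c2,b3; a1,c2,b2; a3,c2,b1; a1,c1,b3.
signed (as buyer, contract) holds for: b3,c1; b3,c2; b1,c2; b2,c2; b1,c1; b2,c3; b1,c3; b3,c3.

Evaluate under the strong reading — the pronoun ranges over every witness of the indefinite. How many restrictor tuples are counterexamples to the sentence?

"him" takes "a buyer" as antecedent and "it" takes "a contract"; both are donkey pronouns co-varying with the restrictor.
Strong reading: for every (a,c,b) with drafted(a,c,b), signed(b,c).
Restrictor triples: (a1,c1,b2)→signed(b2,c1) ✗  (a1,c1,b3)→signed(b3,c1) ✓  (a1,c2,b2)→signed(b2,c2) ✓  (a1,c3,b3)→signed(b3,c3) ✓  (a2,c1,b1)→signed(b1,c1) ✓  (a2,c1,b3)→signed(b3,c1) ✓  (a2,c2,b1)→signed(b1,c2) ✓  (a2,c3,b1)→signed(b1,c3) ✓  (a3,c1,b1)→signed(b1,c1) ✓  (a3,c1,b2)→signed(b2,c1) ✗  (a3,c1,b3)→signed(b3,c1) ✓  (a3,c2,b1)→signed(b1,c2) ✓  (a3,c2,b2)→signed(b2,c2) ✓  (a3,c2,b3)→signed(b3,c2) ✓  (a3,c3,b1)→signed(b1,c3) ✓  (a3,c3,b2)→signed(b2,c3) ✓
Counterexamples (restrictor triples failing the scope): 2.

2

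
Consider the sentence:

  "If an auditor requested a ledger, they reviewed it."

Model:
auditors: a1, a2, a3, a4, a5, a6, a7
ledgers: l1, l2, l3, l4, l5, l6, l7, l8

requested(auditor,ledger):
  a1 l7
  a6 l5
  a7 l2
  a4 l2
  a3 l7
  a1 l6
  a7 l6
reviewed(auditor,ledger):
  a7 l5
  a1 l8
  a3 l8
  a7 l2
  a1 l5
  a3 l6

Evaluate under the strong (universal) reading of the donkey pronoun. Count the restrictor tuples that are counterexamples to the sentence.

6

"it" takes "a ledger" as antecedent — a donkey pronoun bound across the clause boundary.
Strong reading: for every (a,l) with requested(a,l), reviewed(a,l).
Restrictor pairs: (a1,l6) ✗  (a1,l7) ✗  (a3,l7) ✗  (a4,l2) ✗  (a6,l5) ✗  (a7,l2) ✓  (a7,l6) ✗
Counterexamples (restrictor pairs failing the scope): 6.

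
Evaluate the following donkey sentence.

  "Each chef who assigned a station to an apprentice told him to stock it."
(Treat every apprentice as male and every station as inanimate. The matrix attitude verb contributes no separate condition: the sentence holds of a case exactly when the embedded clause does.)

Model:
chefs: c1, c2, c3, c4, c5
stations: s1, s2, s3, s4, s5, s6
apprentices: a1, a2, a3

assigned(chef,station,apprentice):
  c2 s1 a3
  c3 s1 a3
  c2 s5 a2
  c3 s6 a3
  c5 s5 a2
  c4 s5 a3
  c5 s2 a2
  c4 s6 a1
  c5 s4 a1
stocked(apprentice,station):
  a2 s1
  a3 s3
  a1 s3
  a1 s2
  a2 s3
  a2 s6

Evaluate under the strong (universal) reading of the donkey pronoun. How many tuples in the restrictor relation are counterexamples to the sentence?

9

"him" takes "an apprentice" as antecedent and "it" takes "a station"; both are donkey pronouns co-varying with the restrictor.
Strong reading: for every (c,s,a) with assigned(c,s,a), stocked(a,s).
Restrictor triples: (c2,s1,a3)→stocked(a3,s1) ✗  (c2,s5,a2)→stocked(a2,s5) ✗  (c3,s1,a3)→stocked(a3,s1) ✗  (c3,s6,a3)→stocked(a3,s6) ✗  (c4,s5,a3)→stocked(a3,s5) ✗  (c4,s6,a1)→stocked(a1,s6) ✗  (c5,s2,a2)→stocked(a2,s2) ✗  (c5,s4,a1)→stocked(a1,s4) ✗  (c5,s5,a2)→stocked(a2,s5) ✗
Counterexamples (restrictor triples failing the scope): 9.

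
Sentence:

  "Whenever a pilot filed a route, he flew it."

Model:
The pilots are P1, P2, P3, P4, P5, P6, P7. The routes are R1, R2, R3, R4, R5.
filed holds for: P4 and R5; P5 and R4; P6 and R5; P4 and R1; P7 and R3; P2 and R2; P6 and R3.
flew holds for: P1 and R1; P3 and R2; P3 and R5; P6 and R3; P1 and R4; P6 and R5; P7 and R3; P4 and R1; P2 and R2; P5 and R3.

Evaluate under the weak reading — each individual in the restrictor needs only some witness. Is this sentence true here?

"it" takes "a route" as antecedent — a donkey pronoun bound across the clause boundary.
Weak reading: every pilot p with some filed-route has at least one filed-route r such that flew(p,r).
Per pilot: P2:✓  P4:✓  P5:✗  P6:✓  P7:✓
P5 has no witness among its filed-routes.

False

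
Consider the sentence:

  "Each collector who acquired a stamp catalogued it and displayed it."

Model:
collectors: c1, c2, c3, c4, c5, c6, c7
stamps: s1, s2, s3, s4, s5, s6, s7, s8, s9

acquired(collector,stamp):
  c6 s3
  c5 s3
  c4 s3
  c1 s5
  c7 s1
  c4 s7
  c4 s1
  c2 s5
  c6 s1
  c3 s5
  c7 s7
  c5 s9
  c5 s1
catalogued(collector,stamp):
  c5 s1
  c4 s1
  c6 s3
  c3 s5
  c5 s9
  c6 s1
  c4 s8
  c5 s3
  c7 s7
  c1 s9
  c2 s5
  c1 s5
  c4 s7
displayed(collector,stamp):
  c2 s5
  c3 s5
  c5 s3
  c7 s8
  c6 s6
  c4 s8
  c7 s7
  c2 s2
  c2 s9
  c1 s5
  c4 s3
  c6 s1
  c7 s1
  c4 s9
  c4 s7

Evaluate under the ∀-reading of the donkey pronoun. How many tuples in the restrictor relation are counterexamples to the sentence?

6

"it" takes "a stamp" as antecedent — a donkey pronoun bound across the clause boundary.
Strong reading: for every (c,s) with acquired(c,s), catalogued(c,s) ∧ displayed(c,s).
Restrictor pairs: (c1,s5) ✓  (c2,s5) ✓  (c3,s5) ✓  (c4,s1) ✗  (c4,s3) ✗  (c4,s7) ✓  (c5,s1) ✗  (c5,s3) ✓  (c5,s9) ✗  (c6,s1) ✓  (c6,s3) ✗  (c7,s1) ✗  (c7,s7) ✓
Counterexamples (restrictor pairs failing the scope): 6.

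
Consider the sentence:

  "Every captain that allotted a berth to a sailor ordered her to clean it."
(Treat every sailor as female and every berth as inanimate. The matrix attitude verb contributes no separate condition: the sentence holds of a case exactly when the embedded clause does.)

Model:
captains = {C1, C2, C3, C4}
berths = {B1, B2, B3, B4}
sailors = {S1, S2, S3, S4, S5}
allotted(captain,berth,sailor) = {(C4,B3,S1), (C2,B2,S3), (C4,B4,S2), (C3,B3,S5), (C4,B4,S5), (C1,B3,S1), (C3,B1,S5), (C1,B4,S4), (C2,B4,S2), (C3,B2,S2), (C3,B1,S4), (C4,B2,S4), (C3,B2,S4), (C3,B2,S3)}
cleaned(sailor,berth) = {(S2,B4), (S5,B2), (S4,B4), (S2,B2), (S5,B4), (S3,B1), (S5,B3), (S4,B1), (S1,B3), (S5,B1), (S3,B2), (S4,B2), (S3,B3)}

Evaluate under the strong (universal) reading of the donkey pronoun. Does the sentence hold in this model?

True

"her" takes "a sailor" as antecedent and "it" takes "a berth"; both are donkey pronouns co-varying with the restrictor.
Strong reading: for every (c,b,s) with allotted(c,b,s), cleaned(s,b).
Restrictor triples: (C1,B3,S1)→cleaned(S1,B3) ✓  (C1,B4,S4)→cleaned(S4,B4) ✓  (C2,B2,S3)→cleaned(S3,B2) ✓  (C2,B4,S2)→cleaned(S2,B4) ✓  (C3,B1,S4)→cleaned(S4,B1) ✓  (C3,B1,S5)→cleaned(S5,B1) ✓  (C3,B2,S2)→cleaned(S2,B2) ✓  (C3,B2,S3)→cleaned(S3,B2) ✓  (C3,B2,S4)→cleaned(S4,B2) ✓  (C3,B3,S5)→cleaned(S5,B3) ✓  (C4,B2,S4)→cleaned(S4,B2) ✓  (C4,B3,S1)→cleaned(S1,B3) ✓  (C4,B4,S2)→cleaned(S2,B4) ✓  (C4,B4,S5)→cleaned(S5,B4) ✓
Every restrictor triple satisfies the scope.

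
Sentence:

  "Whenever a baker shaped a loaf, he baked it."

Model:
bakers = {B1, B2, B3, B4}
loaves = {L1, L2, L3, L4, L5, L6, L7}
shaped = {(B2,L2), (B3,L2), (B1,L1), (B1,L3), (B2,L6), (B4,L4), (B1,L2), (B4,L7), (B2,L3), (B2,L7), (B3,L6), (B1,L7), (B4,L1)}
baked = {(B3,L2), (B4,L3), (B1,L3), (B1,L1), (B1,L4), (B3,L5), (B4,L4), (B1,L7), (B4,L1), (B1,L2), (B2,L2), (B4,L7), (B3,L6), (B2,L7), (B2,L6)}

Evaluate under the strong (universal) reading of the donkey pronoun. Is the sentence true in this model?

False

"it" takes "a loaf" as antecedent — a donkey pronoun bound across the clause boundary.
Strong reading: for every (b,l) with shaped(b,l), baked(b,l).
Restrictor pairs: (B1,L1) ✓  (B1,L2) ✓  (B1,L3) ✓  (B1,L7) ✓  (B2,L2) ✓  (B2,L3) ✗  (B2,L6) ✓  (B2,L7) ✓  (B3,L2) ✓  (B3,L6) ✓  (B4,L1) ✓  (B4,L4) ✓  (B4,L7) ✓
Counterexample: (B2,L3) is in shaped but fails the scope.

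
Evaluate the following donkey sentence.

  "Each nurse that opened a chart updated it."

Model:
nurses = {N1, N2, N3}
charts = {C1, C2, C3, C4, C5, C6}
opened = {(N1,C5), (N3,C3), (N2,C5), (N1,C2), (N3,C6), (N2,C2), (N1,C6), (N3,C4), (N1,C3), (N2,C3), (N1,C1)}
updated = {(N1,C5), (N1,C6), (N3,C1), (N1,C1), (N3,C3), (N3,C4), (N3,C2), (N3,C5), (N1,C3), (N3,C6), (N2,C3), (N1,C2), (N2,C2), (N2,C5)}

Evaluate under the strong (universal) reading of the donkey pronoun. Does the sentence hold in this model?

True

"it" takes "a chart" as antecedent — a donkey pronoun bound across the clause boundary.
Strong reading: for every (n,c) with opened(n,c), updated(n,c).
Restrictor pairs: (N1,C1) ✓  (N1,C2) ✓  (N1,C3) ✓  (N1,C5) ✓  (N1,C6) ✓  (N2,C2) ✓  (N2,C3) ✓  (N2,C5) ✓  (N3,C3) ✓  (N3,C4) ✓  (N3,C6) ✓
Every restrictor pair satisfies the scope.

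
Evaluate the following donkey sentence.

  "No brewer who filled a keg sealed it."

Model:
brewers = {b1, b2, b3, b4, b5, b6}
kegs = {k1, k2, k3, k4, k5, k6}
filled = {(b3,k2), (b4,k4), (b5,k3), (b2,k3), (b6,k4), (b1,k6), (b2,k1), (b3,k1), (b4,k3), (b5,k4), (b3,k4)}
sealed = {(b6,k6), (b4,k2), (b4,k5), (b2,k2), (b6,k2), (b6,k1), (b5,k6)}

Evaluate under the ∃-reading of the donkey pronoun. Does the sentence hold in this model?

True

"it" takes "a keg" as antecedent — a donkey pronoun bound across the clause boundary.
Truth condition: for no (b,k) with filled(b,k) does sealed(b,k) hold.
Restrictor pairs — does the scope hold? (b1,k6):fails  (b2,k1):fails  (b2,k3):fails  (b3,k1):fails  (b3,k2):fails  (b3,k4):fails  (b4,k3):fails  (b4,k4):fails  (b5,k3):fails  (b5,k4):fails  (b6,k4):fails
Scope holds for no restrictor pair, so the sentence is true.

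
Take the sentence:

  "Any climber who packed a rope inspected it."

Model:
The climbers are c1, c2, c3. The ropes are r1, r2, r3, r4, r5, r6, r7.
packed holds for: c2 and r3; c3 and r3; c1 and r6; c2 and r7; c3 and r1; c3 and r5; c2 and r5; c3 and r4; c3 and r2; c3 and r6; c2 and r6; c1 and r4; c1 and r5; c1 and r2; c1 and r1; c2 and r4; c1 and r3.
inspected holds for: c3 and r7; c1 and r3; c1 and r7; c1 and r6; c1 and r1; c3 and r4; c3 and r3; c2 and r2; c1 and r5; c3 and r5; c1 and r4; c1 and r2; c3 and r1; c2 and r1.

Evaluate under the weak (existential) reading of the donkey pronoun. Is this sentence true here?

"it" takes "a rope" as antecedent — a donkey pronoun bound across the clause boundary.
Weak reading: every climber c with some packed-rope has at least one packed-rope r such that inspected(c,r).
Per climber: c1:✓  c2:✗  c3:✓
c2 has no witness among its packed-ropes.

False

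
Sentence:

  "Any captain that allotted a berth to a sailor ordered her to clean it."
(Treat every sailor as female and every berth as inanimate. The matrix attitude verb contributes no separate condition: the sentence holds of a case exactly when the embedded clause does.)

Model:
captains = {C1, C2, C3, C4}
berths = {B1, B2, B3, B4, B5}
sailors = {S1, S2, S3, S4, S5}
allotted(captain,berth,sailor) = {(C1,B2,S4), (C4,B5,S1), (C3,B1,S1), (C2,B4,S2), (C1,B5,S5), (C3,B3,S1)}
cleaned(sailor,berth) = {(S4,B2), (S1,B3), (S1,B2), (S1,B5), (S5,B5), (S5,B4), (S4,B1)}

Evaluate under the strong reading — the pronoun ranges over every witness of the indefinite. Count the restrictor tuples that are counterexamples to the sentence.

2

"her" takes "a sailor" as antecedent and "it" takes "a berth"; both are donkey pronouns co-varying with the restrictor.
Strong reading: for every (c,b,s) with allotted(c,b,s), cleaned(s,b).
Restrictor triples: (C1,B2,S4)→cleaned(S4,B2) ✓  (C1,B5,S5)→cleaned(S5,B5) ✓  (C2,B4,S2)→cleaned(S2,B4) ✗  (C3,B1,S1)→cleaned(S1,B1) ✗  (C3,B3,S1)→cleaned(S1,B3) ✓  (C4,B5,S1)→cleaned(S1,B5) ✓
Counterexamples (restrictor triples failing the scope): 2.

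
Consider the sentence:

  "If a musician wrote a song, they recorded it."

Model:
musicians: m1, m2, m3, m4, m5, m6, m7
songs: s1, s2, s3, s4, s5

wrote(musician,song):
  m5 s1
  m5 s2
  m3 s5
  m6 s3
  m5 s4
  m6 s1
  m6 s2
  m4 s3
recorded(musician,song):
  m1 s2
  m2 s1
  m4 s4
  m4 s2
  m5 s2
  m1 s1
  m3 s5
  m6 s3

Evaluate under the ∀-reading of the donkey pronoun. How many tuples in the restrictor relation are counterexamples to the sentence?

5

"it" takes "a song" as antecedent — a donkey pronoun bound across the clause boundary.
Strong reading: for every (m,s) with wrote(m,s), recorded(m,s).
Restrictor pairs: (m3,s5) ✓  (m4,s3) ✗  (m5,s1) ✗  (m5,s2) ✓  (m5,s4) ✗  (m6,s1) ✗  (m6,s2) ✗  (m6,s3) ✓
Counterexamples (restrictor pairs failing the scope): 5.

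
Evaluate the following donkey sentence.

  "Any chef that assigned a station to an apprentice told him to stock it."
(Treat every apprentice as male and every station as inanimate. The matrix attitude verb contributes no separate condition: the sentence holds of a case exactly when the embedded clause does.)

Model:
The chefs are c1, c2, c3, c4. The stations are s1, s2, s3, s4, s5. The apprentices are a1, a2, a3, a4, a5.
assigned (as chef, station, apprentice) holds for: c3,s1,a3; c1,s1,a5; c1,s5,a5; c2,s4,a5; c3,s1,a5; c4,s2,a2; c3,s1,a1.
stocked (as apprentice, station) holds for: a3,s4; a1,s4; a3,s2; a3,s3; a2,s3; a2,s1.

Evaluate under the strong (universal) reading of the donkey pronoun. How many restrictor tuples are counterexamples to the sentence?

7

"him" takes "an apprentice" as antecedent and "it" takes "a station"; both are donkey pronouns co-varying with the restrictor.
Strong reading: for every (c,s,a) with assigned(c,s,a), stocked(a,s).
Restrictor triples: (c1,s1,a5)→stocked(a5,s1) ✗  (c1,s5,a5)→stocked(a5,s5) ✗  (c2,s4,a5)→stocked(a5,s4) ✗  (c3,s1,a1)→stocked(a1,s1) ✗  (c3,s1,a3)→stocked(a3,s1) ✗  (c3,s1,a5)→stocked(a5,s1) ✗  (c4,s2,a2)→stocked(a2,s2) ✗
Counterexamples (restrictor triples failing the scope): 7.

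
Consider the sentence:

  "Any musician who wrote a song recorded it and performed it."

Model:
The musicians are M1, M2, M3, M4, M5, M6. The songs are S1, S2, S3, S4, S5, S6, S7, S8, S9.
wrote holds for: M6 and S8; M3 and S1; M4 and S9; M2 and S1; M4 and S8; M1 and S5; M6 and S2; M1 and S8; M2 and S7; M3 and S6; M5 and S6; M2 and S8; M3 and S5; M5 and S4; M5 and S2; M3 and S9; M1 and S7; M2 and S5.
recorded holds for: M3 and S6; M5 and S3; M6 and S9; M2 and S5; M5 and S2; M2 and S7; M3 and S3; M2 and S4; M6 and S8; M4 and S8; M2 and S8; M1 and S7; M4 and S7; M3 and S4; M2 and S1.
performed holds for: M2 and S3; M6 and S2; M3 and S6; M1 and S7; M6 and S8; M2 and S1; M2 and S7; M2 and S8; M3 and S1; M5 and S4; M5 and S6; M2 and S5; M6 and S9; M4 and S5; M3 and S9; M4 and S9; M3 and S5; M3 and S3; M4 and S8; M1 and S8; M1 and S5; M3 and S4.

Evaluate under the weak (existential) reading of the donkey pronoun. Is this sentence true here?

False

"it" takes "a song" as antecedent — a donkey pronoun bound across the clause boundary.
Weak reading: every musician m with some wrote-song has at least one wrote-song s such that recorded(m,s) ∧ performed(m,s).
Per musician: M1:✓  M2:✓  M3:✓  M4:✓  M5:✗  M6:✓
M5 has no witness among its wrote-songs.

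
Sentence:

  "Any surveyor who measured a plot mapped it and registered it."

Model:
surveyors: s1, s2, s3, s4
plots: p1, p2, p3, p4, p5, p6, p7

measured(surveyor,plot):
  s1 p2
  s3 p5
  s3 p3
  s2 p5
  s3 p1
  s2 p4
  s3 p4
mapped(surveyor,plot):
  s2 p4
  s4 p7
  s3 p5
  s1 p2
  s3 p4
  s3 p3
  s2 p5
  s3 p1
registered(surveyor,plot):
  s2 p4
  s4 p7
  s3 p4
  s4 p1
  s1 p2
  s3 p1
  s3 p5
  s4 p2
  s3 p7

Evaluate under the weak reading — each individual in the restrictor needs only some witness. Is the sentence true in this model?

True

"it" takes "a plot" as antecedent — a donkey pronoun bound across the clause boundary.
Weak reading: every surveyor s with some measured-plot has at least one measured-plot p such that mapped(s,p) ∧ registered(s,p).
Per surveyor: s1:✓  s2:✓  s3:✓
Every surveyor in the restrictor has a witness.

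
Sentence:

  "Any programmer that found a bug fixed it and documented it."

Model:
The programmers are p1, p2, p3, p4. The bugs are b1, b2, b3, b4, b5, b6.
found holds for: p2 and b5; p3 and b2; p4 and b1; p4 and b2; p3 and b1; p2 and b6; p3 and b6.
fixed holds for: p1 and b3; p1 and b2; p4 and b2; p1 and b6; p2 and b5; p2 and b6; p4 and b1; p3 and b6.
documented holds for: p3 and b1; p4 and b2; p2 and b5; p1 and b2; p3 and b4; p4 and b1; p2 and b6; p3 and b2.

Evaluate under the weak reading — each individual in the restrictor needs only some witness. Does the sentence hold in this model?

False

"it" takes "a bug" as antecedent — a donkey pronoun bound across the clause boundary.
Weak reading: every programmer p with some found-bug has at least one found-bug b such that fixed(p,b) ∧ documented(p,b).
Per programmer: p2:✓  p3:✗  p4:✓
p3 has no witness among its found-bugs.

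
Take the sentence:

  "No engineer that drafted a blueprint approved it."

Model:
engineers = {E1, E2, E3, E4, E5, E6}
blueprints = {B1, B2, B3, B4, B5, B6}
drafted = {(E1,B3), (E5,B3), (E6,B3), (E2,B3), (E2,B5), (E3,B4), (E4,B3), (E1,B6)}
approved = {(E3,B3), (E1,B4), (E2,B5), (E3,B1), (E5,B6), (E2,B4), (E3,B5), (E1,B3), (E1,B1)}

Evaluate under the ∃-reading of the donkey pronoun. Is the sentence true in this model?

False

"it" takes "a blueprint" as antecedent — a donkey pronoun bound across the clause boundary.
Truth condition: for no (e,b) with drafted(e,b) does approved(e,b) hold.
Restrictor pairs — does the scope hold? (E1,B3):holds  (E1,B6):fails  (E2,B3):fails  (E2,B5):holds  (E3,B4):fails  (E4,B3):fails  (E5,B3):fails  (E6,B3):fails
Scope holds for 2 pair(s), so the sentence is false.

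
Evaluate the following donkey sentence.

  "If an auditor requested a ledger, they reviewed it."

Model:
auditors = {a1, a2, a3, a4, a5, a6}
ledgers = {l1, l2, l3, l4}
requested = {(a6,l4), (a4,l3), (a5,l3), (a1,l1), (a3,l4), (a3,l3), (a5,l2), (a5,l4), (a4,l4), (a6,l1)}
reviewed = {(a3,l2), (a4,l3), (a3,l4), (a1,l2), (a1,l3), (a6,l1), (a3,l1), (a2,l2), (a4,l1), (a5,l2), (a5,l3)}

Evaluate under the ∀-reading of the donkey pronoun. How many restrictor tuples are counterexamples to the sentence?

5

"it" takes "a ledger" as antecedent — a donkey pronoun bound across the clause boundary.
Strong reading: for every (a,l) with requested(a,l), reviewed(a,l).
Restrictor pairs: (a1,l1) ✗  (a3,l3) ✗  (a3,l4) ✓  (a4,l3) ✓  (a4,l4) ✗  (a5,l2) ✓  (a5,l3) ✓  (a5,l4) ✗  (a6,l1) ✓  (a6,l4) ✗
Counterexamples (restrictor pairs failing the scope): 5.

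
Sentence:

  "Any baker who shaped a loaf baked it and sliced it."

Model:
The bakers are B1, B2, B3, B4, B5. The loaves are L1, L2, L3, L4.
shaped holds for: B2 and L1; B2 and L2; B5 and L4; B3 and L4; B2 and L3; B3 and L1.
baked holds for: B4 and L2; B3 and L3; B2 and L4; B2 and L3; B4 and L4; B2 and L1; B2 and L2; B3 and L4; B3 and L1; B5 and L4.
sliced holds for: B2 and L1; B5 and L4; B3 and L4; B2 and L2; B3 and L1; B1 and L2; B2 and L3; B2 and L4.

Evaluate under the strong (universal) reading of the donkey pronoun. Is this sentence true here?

"it" takes "a loaf" as antecedent — a donkey pronoun bound across the clause boundary.
Strong reading: for every (b,l) with shaped(b,l), baked(b,l) ∧ sliced(b,l).
Restrictor pairs: (B2,L1) ✓  (B2,L2) ✓  (B2,L3) ✓  (B3,L1) ✓  (B3,L4) ✓  (B5,L4) ✓
Every restrictor pair satisfies the scope.

True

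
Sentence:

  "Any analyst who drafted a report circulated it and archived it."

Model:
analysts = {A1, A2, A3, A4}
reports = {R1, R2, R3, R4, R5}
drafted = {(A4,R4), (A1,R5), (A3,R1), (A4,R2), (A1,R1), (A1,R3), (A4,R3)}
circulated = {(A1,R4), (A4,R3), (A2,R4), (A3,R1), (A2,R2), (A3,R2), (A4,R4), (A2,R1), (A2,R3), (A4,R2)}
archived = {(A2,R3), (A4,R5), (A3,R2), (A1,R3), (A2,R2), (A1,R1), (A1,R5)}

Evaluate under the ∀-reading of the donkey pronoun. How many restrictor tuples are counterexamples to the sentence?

7

"it" takes "a report" as antecedent — a donkey pronoun bound across the clause boundary.
Strong reading: for every (a,r) with drafted(a,r), circulated(a,r) ∧ archived(a,r).
Restrictor pairs: (A1,R1) ✗  (A1,R3) ✗  (A1,R5) ✗  (A3,R1) ✗  (A4,R2) ✗  (A4,R3) ✗  (A4,R4) ✗
Counterexamples (restrictor pairs failing the scope): 7.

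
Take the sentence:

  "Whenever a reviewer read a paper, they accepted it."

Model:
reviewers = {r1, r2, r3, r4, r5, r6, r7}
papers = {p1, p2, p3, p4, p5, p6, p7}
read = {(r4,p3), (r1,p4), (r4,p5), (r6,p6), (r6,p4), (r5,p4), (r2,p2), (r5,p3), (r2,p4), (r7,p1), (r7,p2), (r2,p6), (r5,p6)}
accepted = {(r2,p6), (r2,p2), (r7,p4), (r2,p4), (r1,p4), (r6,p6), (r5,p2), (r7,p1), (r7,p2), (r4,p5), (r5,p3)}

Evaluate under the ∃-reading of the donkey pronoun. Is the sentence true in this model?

"it" takes "a paper" as antecedent — a donkey pronoun bound across the clause boundary.
Weak reading: every reviewer r with some read-paper has at least one read-paper p such that accepted(r,p).
Per reviewer: r1:✓  r2:✓  r4:✓  r5:✓  r6:✓  r7:✓
Every reviewer in the restrictor has a witness.

True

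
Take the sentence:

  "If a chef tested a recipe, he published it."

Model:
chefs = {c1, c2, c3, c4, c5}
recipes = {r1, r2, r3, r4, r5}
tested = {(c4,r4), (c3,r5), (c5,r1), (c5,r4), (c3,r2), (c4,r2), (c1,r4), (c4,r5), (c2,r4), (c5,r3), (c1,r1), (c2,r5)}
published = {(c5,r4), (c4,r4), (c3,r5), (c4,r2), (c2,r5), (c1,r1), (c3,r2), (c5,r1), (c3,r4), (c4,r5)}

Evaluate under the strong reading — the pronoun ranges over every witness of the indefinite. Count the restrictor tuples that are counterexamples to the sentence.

3

"it" takes "a recipe" as antecedent — a donkey pronoun bound across the clause boundary.
Strong reading: for every (c,r) with tested(c,r), published(c,r).
Restrictor pairs: (c1,r1) ✓  (c1,r4) ✗  (c2,r4) ✗  (c2,r5) ✓  (c3,r2) ✓  (c3,r5) ✓  (c4,r2) ✓  (c4,r4) ✓  (c4,r5) ✓  (c5,r1) ✓  (c5,r3) ✗  (c5,r4) ✓
Counterexamples (restrictor pairs failing the scope): 3.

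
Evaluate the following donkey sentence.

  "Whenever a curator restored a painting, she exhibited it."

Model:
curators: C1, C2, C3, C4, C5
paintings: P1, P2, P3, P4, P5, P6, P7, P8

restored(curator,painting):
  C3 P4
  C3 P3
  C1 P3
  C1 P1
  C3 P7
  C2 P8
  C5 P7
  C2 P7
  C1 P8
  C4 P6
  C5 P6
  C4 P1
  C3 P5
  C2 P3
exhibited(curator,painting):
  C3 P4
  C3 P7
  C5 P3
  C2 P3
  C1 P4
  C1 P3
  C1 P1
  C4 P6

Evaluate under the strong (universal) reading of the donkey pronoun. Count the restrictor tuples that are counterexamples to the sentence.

8

"it" takes "a painting" as antecedent — a donkey pronoun bound across the clause boundary.
Strong reading: for every (c,p) with restored(c,p), exhibited(c,p).
Restrictor pairs: (C1,P1) ✓  (C1,P3) ✓  (C1,P8) ✗  (C2,P3) ✓  (C2,P7) ✗  (C2,P8) ✗  (C3,P3) ✗  (C3,P4) ✓  (C3,P5) ✗  (C3,P7) ✓  (C4,P1) ✗  (C4,P6) ✓  (C5,P6) ✗  (C5,P7) ✗
Counterexamples (restrictor pairs failing the scope): 8.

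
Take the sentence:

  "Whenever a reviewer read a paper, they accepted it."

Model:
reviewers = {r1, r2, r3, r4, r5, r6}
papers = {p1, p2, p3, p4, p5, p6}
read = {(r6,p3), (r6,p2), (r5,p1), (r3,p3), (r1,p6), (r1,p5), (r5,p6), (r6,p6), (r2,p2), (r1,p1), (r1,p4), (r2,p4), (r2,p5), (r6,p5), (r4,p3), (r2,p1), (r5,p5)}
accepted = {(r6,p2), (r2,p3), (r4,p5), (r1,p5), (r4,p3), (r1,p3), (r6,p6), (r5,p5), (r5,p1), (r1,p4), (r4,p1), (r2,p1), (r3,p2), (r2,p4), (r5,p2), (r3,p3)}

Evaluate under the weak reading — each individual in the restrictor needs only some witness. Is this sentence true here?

True

"it" takes "a paper" as antecedent — a donkey pronoun bound across the clause boundary.
Weak reading: every reviewer r with some read-paper has at least one read-paper p such that accepted(r,p).
Per reviewer: r1:✓  r2:✓  r3:✓  r4:✓  r5:✓  r6:✓
Every reviewer in the restrictor has a witness.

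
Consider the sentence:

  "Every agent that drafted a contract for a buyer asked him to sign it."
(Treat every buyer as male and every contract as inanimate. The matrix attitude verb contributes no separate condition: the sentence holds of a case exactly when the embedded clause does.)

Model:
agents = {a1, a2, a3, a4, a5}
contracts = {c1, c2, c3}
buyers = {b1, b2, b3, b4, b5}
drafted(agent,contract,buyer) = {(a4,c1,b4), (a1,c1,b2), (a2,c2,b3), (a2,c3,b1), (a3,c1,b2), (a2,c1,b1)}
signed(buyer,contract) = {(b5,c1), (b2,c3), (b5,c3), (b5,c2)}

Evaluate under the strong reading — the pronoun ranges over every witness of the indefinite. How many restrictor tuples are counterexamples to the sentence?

"him" takes "a buyer" as antecedent and "it" takes "a contract"; both are donkey pronouns co-varying with the restrictor.
Strong reading: for every (a,c,b) with drafted(a,c,b), signed(b,c).
Restrictor triples: (a1,c1,b2)→signed(b2,c1) ✗  (a2,c1,b1)→signed(b1,c1) ✗  (a2,c2,b3)→signed(b3,c2) ✗  (a2,c3,b1)→signed(b1,c3) ✗  (a3,c1,b2)→signed(b2,c1) ✗  (a4,c1,b4)→signed(b4,c1) ✗
Counterexamples (restrictor triples failing the scope): 6.

6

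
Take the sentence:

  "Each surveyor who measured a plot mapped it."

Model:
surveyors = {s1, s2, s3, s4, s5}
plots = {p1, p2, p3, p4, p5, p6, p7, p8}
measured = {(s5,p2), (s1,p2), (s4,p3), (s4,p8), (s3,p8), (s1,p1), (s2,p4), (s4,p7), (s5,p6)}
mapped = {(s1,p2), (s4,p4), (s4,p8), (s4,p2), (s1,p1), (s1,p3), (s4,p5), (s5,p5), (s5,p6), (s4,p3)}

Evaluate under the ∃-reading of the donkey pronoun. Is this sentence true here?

False

"it" takes "a plot" as antecedent — a donkey pronoun bound across the clause boundary.
Weak reading: every surveyor s with some measured-plot has at least one measured-plot p such that mapped(s,p).
Per surveyor: s1:✓  s2:✗  s3:✗  s4:✓  s5:✓
s2 has no witness among its measured-plots.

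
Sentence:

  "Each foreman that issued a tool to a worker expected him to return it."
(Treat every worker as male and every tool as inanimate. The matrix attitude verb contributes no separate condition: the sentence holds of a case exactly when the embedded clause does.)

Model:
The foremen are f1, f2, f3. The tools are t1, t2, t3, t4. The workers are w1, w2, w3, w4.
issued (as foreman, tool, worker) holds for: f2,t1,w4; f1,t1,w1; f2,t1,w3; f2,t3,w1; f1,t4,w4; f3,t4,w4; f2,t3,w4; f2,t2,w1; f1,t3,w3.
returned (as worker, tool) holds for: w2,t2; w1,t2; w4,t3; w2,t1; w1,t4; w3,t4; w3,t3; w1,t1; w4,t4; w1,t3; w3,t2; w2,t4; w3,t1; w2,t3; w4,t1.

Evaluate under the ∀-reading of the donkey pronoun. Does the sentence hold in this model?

"him" takes "a worker" as antecedent and "it" takes "a tool"; both are donkey pronouns co-varying with the restrictor.
Strong reading: for every (f,t,w) with issued(f,t,w), returned(w,t).
Restrictor triples: (f1,t1,w1)→returned(w1,t1) ✓  (f1,t3,w3)→returned(w3,t3) ✓  (f1,t4,w4)→returned(w4,t4) ✓  (f2,t1,w3)→returned(w3,t1) ✓  (f2,t1,w4)→returned(w4,t1) ✓  (f2,t2,w1)→returned(w1,t2) ✓  (f2,t3,w1)→returned(w1,t3) ✓  (f2,t3,w4)→returned(w4,t3) ✓  (f3,t4,w4)→returned(w4,t4) ✓
Every restrictor triple satisfies the scope.

True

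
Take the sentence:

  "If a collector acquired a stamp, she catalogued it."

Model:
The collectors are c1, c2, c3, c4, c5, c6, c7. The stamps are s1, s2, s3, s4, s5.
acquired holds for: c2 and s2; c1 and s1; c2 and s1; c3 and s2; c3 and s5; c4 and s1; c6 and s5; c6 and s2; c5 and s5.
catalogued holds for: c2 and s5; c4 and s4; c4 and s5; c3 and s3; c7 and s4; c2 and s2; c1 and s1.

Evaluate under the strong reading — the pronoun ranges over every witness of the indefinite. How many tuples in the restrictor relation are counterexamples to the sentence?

7

"it" takes "a stamp" as antecedent — a donkey pronoun bound across the clause boundary.
Strong reading: for every (c,s) with acquired(c,s), catalogued(c,s).
Restrictor pairs: (c1,s1) ✓  (c2,s1) ✗  (c2,s2) ✓  (c3,s2) ✗  (c3,s5) ✗  (c4,s1) ✗  (c5,s5) ✗  (c6,s2) ✗  (c6,s5) ✗
Counterexamples (restrictor pairs failing the scope): 7.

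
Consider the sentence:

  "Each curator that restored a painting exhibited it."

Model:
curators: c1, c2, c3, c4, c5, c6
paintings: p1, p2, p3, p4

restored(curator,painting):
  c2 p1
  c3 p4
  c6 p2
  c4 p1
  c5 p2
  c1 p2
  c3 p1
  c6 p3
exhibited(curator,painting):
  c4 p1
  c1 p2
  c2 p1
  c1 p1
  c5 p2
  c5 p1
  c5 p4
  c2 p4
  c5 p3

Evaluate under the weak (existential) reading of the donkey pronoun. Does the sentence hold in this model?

False

"it" takes "a painting" as antecedent — a donkey pronoun bound across the clause boundary.
Weak reading: every curator c with some restored-painting has at least one restored-painting p such that exhibited(c,p).
Per curator: c1:✓  c2:✓  c3:✗  c4:✓  c5:✓  c6:✗
c3 has no witness among its restored-paintings.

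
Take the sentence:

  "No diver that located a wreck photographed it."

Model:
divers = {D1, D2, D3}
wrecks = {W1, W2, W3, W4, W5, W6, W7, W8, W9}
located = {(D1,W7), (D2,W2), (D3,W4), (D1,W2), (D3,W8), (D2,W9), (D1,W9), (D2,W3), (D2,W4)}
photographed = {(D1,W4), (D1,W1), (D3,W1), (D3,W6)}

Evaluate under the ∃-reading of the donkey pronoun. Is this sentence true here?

"it" takes "a wreck" as antecedent — a donkey pronoun bound across the clause boundary.
Truth condition: for no (d,w) with located(d,w) does photographed(d,w) hold.
Restrictor pairs — does the scope hold? (D1,W2):fails  (D1,W7):fails  (D1,W9):fails  (D2,W2):fails  (D2,W3):fails  (D2,W4):fails  (D2,W9):fails  (D3,W4):fails  (D3,W8):fails
Scope holds for no restrictor pair, so the sentence is true.

True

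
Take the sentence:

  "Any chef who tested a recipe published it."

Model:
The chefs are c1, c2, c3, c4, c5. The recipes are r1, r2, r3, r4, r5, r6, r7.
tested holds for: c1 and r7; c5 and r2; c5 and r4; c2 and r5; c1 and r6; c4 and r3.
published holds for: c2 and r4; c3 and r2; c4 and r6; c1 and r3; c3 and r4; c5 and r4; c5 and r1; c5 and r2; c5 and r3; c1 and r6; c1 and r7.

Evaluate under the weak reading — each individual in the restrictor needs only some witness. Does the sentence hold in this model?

False

"it" takes "a recipe" as antecedent — a donkey pronoun bound across the clause boundary.
Weak reading: every chef c with some tested-recipe has at least one tested-recipe r such that published(c,r).
Per chef: c1:✓  c2:✗  c4:✗  c5:✓
c2 has no witness among its tested-recipes.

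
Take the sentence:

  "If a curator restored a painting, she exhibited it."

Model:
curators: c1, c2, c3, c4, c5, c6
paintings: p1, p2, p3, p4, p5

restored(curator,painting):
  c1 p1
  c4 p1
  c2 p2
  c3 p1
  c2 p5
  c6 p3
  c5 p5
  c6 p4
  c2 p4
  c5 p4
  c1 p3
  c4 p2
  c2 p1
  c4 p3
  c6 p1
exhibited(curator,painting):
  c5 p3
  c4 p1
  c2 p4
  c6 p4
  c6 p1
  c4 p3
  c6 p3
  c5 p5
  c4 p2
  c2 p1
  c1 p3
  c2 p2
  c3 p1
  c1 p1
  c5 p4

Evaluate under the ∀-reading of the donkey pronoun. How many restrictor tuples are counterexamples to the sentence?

1

"it" takes "a painting" as antecedent — a donkey pronoun bound across the clause boundary.
Strong reading: for every (c,p) with restored(c,p), exhibited(c,p).
Restrictor pairs: (c1,p1) ✓  (c1,p3) ✓  (c2,p1) ✓  (c2,p2) ✓  (c2,p4) ✓  (c2,p5) ✗  (c3,p1) ✓  (c4,p1) ✓  (c4,p2) ✓  (c4,p3) ✓  (c5,p4) ✓  (c5,p5) ✓  (c6,p1) ✓  (c6,p3) ✓  (c6,p4) ✓
Counterexamples (restrictor pairs failing the scope): 1.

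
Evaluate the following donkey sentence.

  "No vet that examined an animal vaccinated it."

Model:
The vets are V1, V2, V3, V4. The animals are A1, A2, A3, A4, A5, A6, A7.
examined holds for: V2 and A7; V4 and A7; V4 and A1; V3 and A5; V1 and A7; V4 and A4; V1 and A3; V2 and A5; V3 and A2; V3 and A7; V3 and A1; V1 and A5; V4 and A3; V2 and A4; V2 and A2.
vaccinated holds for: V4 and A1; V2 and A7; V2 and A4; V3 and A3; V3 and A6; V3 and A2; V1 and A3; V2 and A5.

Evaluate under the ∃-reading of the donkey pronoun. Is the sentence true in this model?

False

"it" takes "an animal" as antecedent — a donkey pronoun bound across the clause boundary.
Truth condition: for no (v,a) with examined(v,a) does vaccinated(v,a) hold.
Restrictor pairs — does the scope hold? (V1,A3):holds  (V1,A5):fails  (V1,A7):fails  (V2,A2):fails  (V2,A4):holds  (V2,A5):holds  (V2,A7):holds  (V3,A1):fails  (V3,A2):holds  (V3,A5):fails  (V3,A7):fails  (V4,A1):holds  (V4,A3):fails  (V4,A4):fails  (V4,A7):fails
Scope holds for 6 pair(s), so the sentence is false.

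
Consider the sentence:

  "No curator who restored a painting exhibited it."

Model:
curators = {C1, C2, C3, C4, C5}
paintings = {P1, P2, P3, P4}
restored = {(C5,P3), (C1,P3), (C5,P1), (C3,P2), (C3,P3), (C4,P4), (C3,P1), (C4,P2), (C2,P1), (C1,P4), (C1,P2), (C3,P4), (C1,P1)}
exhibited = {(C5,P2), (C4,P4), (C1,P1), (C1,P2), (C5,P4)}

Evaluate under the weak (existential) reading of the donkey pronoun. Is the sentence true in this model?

"it" takes "a painting" as antecedent — a donkey pronoun bound across the clause boundary.
Truth condition: for no (c,p) with restored(c,p) does exhibited(c,p) hold.
Restrictor pairs — does the scope hold? (C1,P1):holds  (C1,P2):holds  (C1,P3):fails  (C1,P4):fails  (C2,P1):fails  (C3,P1):fails  (C3,P2):fails  (C3,P3):fails  (C3,P4):fails  (C4,P2):fails  (C4,P4):holds  (C5,P1):fails  (C5,P3):fails
Scope holds for 3 pair(s), so the sentence is false.

False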